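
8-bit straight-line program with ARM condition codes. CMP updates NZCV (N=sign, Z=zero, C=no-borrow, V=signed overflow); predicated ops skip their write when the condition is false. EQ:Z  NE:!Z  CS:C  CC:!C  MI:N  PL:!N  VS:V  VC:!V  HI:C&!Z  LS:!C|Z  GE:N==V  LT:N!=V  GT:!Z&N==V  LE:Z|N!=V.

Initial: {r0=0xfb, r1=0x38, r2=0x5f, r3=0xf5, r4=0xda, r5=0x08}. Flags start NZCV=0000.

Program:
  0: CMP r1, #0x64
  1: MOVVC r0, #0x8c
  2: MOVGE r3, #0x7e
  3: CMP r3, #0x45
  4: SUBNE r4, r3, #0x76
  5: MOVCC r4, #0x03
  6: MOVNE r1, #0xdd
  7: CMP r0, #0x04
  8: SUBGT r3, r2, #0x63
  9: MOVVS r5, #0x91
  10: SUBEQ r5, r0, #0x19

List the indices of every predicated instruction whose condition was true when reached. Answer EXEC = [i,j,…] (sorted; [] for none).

[0] flags=1000 → (cmp)
[1] flags=1000 VC?T → r0=0x8c
[2] flags=1000 GE?F → skip
[3] flags=1010 → (cmp)
[4] flags=1010 NE?T → r4=0x7f
[5] flags=1010 CC?F → skip
[6] flags=1010 NE?T → r1=0xdd
[7] flags=1010 → (cmp)
[8] flags=1010 GT?F → skip
[9] flags=1010 VS?F → skip
[10] flags=1010 EQ?F → skip

EXEC = [1,4,6]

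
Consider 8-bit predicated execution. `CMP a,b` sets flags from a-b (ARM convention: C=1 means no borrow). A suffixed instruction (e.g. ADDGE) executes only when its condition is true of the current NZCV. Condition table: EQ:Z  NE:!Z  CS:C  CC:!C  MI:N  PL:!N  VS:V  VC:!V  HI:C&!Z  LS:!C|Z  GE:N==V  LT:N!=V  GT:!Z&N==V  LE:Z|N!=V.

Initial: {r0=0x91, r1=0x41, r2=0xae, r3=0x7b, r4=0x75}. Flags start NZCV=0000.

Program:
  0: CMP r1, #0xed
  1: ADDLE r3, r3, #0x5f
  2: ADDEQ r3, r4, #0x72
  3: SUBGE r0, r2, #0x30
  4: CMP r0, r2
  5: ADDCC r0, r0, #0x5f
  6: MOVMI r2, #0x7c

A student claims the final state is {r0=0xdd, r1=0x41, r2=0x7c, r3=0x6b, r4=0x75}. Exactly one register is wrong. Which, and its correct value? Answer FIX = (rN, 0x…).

FIX = (r3, 0x7b)

[0] flags=0000 → (cmp)
[1] flags=0000 LE?F → skip
[2] flags=0000 EQ?F → skip
[3] flags=0000 GE?T → r0=0x7e
[4] flags=1001 → (cmp)
[5] flags=1001 CC?T → r0=0xdd
[6] flags=1001 MI?T → r2=0x7c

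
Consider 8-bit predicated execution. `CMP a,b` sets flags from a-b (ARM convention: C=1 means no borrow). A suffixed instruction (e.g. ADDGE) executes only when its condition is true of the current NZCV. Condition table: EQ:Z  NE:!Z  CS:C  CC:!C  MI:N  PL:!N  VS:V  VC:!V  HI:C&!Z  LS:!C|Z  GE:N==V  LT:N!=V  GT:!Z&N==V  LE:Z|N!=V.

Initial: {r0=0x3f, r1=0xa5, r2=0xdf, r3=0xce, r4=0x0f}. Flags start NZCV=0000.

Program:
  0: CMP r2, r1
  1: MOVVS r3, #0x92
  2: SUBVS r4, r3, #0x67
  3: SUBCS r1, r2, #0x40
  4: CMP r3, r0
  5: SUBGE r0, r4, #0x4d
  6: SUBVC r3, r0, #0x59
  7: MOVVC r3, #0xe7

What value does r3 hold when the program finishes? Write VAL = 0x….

VAL = 0xe7

0: ✓ CMP  NZCV=0010
1: · MOVVS
2: · SUBVS
3: ✓ SUBCS  r1←0x9f
4: ✓ CMP  NZCV=1010
5: · SUBGE
6: ✓ SUBVC  r3←0xe6
7: ✓ MOVVC  r3←0xe7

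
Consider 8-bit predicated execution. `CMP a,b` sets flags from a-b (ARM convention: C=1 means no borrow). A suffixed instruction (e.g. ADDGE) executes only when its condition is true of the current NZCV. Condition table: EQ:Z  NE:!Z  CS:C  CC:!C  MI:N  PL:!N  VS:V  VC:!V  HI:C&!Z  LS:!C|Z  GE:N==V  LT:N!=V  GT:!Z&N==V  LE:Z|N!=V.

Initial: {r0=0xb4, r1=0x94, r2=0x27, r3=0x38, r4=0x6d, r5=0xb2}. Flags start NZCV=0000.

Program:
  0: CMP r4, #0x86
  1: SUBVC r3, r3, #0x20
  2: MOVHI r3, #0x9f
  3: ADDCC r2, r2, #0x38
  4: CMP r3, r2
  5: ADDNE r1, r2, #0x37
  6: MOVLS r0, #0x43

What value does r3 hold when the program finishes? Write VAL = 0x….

[0] flags=1001 → (cmp)
[1] flags=1001 VC?F → skip
[2] flags=1001 HI?F → skip
[3] flags=1001 CC?T → r2=0x5f
[4] flags=1000 → (cmp)
[5] flags=1000 NE?T → r1=0x96
[6] flags=1000 LS?T → r0=0x43

VAL = 0x38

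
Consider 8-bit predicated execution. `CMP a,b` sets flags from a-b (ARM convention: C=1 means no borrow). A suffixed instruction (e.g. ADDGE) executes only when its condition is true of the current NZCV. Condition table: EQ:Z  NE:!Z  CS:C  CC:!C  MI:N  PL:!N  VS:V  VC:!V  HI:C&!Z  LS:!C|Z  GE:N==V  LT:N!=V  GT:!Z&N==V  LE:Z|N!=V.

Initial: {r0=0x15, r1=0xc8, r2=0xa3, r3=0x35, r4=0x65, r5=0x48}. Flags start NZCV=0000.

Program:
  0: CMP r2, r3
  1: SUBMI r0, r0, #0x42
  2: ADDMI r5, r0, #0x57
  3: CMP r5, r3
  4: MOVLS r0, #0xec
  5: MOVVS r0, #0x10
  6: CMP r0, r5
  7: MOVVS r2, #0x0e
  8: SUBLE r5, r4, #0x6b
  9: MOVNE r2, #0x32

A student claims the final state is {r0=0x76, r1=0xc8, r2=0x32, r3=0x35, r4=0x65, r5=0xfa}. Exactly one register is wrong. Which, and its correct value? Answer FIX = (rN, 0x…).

FIX = (r0, 0x15)

[0] flags=0011 → (cmp)
[1] flags=0011 MI?F → skip
[2] flags=0011 MI?F → skip
[3] flags=0010 → (cmp)
[4] flags=0010 LS?F → skip
[5] flags=0010 VS?F → skip
[6] flags=1000 → (cmp)
[7] flags=1000 VS?F → skip
[8] flags=1000 LE?T → r5=0xfa
[9] flags=1000 NE?T → r2=0x32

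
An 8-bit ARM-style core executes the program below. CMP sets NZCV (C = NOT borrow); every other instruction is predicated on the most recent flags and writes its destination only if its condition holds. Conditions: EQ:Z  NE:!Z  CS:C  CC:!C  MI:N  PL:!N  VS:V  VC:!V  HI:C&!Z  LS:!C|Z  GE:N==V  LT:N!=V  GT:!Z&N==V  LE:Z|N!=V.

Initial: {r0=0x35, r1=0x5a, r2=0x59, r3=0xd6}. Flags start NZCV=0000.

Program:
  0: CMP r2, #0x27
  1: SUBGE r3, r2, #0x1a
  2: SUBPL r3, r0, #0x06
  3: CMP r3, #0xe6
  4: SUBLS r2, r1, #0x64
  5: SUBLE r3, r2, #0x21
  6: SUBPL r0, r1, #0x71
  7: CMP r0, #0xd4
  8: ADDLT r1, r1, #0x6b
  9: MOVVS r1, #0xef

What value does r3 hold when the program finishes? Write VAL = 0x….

[0] flags=0010 → (cmp)
[1] flags=0010 GE?T → r3=0x3f
[2] flags=0010 PL?T → r3=0x2f
[3] flags=0000 → (cmp)
[4] flags=0000 LS?T → r2=0xf6
[5] flags=0000 LE?F → skip
[6] flags=0000 PL?T → r0=0xe9
[7] flags=0010 → (cmp)
[8] flags=0010 LT?F → skip
[9] flags=0010 VS?F → skip

VAL = 0x2f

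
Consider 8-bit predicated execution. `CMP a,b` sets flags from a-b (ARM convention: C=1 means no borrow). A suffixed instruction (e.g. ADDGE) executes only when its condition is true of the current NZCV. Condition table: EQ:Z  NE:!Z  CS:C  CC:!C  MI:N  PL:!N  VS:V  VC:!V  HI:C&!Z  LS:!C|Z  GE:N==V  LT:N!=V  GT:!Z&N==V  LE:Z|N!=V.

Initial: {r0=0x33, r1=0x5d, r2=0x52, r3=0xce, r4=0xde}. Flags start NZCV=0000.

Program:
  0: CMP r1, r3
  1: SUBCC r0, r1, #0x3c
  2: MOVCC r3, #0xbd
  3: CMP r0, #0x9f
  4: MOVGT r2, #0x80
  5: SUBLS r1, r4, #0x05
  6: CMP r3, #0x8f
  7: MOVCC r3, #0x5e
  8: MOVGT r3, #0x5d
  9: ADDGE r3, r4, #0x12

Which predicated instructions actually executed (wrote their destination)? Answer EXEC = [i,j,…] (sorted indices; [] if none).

EXEC = [1,2,4,5,8,9]

0: ✓ CMP  NZCV=1001
1: ✓ SUBCC  r0←0x21
2: ✓ MOVCC  r3←0xbd
3: ✓ CMP  NZCV=1001
4: ✓ MOVGT  r2←0x80
5: ✓ SUBLS  r1←0xd9
6: ✓ CMP  NZCV=0010
7: · MOVCC
8: ✓ MOVGT  r3←0x5d
9: ✓ ADDGE  r3←0xf0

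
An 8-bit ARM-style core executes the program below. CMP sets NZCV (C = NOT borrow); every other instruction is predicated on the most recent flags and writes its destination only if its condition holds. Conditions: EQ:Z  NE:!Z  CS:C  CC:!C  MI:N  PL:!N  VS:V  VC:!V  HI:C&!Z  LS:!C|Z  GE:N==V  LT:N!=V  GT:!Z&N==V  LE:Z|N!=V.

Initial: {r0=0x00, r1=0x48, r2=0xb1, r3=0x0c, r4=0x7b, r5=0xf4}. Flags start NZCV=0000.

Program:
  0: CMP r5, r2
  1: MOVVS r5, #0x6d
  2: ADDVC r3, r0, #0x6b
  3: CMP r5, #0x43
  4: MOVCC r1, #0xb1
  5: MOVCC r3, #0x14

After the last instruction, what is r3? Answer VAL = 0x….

VAL = 0x6b

[0] flags=0010 → (cmp)
[1] flags=0010 VS?F → skip
[2] flags=0010 VC?T → r3=0x6b
[3] flags=1010 → (cmp)
[4] flags=1010 CC?F → skip
[5] flags=1010 CC?F → skip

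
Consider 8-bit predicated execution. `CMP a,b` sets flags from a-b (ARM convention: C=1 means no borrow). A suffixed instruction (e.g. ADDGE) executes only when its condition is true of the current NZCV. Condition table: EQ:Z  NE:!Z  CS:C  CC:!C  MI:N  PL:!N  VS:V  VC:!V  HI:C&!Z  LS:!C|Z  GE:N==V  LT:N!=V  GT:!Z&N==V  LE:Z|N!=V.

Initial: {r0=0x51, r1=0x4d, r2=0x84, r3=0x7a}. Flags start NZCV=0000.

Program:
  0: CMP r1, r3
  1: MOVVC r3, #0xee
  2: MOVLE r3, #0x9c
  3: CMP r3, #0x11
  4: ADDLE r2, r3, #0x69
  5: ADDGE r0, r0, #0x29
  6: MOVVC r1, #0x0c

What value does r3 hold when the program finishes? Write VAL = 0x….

VAL = 0x9c

0: ✓ CMP  NZCV=1000
1: ✓ MOVVC  r3←0xee
2: ✓ MOVLE  r3←0x9c
3: ✓ CMP  NZCV=1010
4: ✓ ADDLE  r2←0x05
5: · ADDGE
6: ✓ MOVVC  r1←0x0c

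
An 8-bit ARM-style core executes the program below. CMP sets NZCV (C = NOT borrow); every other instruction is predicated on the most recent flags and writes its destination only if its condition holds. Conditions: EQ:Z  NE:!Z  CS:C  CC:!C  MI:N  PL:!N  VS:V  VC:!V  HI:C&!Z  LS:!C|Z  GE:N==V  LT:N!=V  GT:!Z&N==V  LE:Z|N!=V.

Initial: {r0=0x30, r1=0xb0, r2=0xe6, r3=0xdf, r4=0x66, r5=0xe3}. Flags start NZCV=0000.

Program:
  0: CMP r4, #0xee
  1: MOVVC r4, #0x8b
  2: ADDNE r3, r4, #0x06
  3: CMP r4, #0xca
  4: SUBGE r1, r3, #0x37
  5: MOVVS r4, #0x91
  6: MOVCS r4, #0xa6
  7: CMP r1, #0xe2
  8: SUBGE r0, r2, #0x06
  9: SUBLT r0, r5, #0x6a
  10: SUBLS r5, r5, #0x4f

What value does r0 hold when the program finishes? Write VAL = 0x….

VAL = 0x79

0: ✓ CMP  NZCV=0000
1: ✓ MOVVC  r4←0x8b
2: ✓ ADDNE  r3←0x91
3: ✓ CMP  NZCV=1000
4: · SUBGE
5: · MOVVS
6: · MOVCS
7: ✓ CMP  NZCV=1000
8: · SUBGE
9: ✓ SUBLT  r0←0x79
10: ✓ SUBLS  r5←0x94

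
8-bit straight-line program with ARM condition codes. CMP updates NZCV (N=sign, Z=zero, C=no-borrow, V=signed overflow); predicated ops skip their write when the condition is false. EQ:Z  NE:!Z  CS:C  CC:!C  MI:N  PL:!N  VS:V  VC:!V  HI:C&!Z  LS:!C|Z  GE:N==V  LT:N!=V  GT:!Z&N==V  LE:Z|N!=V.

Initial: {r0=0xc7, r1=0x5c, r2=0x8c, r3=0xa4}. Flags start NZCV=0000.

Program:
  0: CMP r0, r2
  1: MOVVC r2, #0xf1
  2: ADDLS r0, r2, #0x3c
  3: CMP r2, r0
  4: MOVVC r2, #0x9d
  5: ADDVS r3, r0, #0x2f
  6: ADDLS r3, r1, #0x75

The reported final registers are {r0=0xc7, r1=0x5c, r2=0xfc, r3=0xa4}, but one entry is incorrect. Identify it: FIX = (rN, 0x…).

FIX = (r2, 0x9d)

0: ✓ CMP  NZCV=0010
1: ✓ MOVVC  r2←0xf1
2: · ADDLS
3: ✓ CMP  NZCV=0010
4: ✓ MOVVC  r2←0x9d
5: · ADDVS
6: · ADDLS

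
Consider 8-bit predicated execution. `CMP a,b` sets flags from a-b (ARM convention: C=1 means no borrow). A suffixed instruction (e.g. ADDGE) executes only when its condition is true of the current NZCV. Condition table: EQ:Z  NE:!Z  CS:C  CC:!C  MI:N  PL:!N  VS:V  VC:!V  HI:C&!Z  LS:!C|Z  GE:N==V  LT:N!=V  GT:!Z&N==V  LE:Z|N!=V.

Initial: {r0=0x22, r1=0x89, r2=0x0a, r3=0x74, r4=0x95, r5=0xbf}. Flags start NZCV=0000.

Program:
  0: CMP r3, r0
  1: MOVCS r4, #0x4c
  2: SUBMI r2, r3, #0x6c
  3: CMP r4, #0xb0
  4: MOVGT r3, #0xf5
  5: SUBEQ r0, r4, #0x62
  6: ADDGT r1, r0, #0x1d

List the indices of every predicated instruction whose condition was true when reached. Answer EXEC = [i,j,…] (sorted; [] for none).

0: ✓ CMP  NZCV=0010
1: ✓ MOVCS  r4←0x4c
2: · SUBMI
3: ✓ CMP  NZCV=1001
4: ✓ MOVGT  r3←0xf5
5: · SUBEQ
6: ✓ ADDGT  r1←0x3f

EXEC = [1,4,6]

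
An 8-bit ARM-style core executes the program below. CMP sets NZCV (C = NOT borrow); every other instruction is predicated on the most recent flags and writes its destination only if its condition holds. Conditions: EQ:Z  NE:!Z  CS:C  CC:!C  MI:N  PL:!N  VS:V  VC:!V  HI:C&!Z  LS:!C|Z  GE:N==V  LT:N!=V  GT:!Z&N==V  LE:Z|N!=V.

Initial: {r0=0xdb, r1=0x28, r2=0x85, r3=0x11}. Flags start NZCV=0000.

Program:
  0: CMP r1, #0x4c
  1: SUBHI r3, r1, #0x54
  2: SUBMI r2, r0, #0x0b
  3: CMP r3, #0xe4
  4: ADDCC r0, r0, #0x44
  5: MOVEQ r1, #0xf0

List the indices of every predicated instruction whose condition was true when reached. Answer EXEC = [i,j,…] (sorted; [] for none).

0: ✓ CMP  NZCV=1000
1: · SUBHI
2: ✓ SUBMI  r2←0xd0
3: ✓ CMP  NZCV=0000
4: ✓ ADDCC  r0←0x1f
5: · MOVEQ

EXEC = [2,4]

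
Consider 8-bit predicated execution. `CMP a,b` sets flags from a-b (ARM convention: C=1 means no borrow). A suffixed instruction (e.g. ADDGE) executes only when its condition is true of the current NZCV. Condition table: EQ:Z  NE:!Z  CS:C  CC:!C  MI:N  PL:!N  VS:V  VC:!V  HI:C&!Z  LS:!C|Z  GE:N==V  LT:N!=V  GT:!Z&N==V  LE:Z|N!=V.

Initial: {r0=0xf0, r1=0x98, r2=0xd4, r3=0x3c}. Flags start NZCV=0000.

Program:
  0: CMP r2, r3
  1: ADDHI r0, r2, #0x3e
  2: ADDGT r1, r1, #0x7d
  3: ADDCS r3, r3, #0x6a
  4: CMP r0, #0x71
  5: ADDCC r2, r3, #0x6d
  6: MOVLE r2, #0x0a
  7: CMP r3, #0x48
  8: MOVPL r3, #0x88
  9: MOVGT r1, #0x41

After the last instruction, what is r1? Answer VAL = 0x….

[0] flags=1010 → (cmp)
[1] flags=1010 HI?T → r0=0x12
[2] flags=1010 GT?F → skip
[3] flags=1010 CS?T → r3=0xa6
[4] flags=1000 → (cmp)
[5] flags=1000 CC?T → r2=0x13
[6] flags=1000 LE?T → r2=0x0a
[7] flags=0011 → (cmp)
[8] flags=0011 PL?T → r3=0x88
[9] flags=0011 GT?F → skip

VAL = 0x98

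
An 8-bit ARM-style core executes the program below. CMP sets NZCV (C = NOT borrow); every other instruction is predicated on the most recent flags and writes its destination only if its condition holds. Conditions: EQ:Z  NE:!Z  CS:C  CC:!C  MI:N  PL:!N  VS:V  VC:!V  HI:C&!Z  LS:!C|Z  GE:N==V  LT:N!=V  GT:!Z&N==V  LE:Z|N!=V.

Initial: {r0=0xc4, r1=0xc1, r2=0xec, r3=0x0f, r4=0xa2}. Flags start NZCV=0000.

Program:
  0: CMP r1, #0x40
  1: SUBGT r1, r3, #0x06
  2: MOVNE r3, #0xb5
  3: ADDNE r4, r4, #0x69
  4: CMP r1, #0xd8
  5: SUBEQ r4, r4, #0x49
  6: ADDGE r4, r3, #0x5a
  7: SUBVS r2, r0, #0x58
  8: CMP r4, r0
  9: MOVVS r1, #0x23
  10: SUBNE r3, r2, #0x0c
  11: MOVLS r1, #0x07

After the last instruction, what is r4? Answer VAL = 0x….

VAL = 0x0b

0: ✓ CMP  NZCV=1010
1: · SUBGT
2: ✓ MOVNE  r3←0xb5
3: ✓ ADDNE  r4←0x0b
4: ✓ CMP  NZCV=1000
5: · SUBEQ
6: · ADDGE
7: · SUBVS
8: ✓ CMP  NZCV=0000
9: · MOVVS
10: ✓ SUBNE  r3←0xe0
11: ✓ MOVLS  r1←0x07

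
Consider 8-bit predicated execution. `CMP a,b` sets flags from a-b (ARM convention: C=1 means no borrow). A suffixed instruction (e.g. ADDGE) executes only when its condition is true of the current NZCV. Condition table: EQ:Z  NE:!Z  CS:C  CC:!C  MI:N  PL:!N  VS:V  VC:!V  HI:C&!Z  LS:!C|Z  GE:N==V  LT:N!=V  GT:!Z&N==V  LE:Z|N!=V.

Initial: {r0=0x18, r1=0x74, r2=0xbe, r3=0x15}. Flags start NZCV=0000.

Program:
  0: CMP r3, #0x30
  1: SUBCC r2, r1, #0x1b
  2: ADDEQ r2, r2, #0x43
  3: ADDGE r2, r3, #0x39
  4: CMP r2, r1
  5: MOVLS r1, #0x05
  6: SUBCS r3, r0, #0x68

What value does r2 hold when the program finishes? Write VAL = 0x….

VAL = 0x59

0: ✓ CMP  NZCV=1000
1: ✓ SUBCC  r2←0x59
2: · ADDEQ
3: · ADDGE
4: ✓ CMP  NZCV=1000
5: ✓ MOVLS  r1←0x05
6: · SUBCS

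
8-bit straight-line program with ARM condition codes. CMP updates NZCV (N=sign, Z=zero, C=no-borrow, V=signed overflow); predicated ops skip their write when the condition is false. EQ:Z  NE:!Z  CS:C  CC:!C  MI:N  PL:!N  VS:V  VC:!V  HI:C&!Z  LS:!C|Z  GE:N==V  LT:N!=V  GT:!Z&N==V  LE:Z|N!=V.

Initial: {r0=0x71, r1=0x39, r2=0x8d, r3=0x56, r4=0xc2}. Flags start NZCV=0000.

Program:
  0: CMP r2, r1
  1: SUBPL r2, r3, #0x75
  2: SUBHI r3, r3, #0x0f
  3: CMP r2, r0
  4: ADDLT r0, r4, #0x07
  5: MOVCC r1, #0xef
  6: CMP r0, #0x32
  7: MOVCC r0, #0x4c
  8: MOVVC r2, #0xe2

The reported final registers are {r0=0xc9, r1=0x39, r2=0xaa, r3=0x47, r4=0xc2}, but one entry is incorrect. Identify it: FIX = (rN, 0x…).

FIX = (r2, 0xe2)

[0] flags=0011 → (cmp)
[1] flags=0011 PL?T → r2=0xe1
[2] flags=0011 HI?T → r3=0x47
[3] flags=0011 → (cmp)
[4] flags=0011 LT?T → r0=0xc9
[5] flags=0011 CC?F → skip
[6] flags=1010 → (cmp)
[7] flags=1010 CC?F → skip
[8] flags=1010 VC?T → r2=0xe2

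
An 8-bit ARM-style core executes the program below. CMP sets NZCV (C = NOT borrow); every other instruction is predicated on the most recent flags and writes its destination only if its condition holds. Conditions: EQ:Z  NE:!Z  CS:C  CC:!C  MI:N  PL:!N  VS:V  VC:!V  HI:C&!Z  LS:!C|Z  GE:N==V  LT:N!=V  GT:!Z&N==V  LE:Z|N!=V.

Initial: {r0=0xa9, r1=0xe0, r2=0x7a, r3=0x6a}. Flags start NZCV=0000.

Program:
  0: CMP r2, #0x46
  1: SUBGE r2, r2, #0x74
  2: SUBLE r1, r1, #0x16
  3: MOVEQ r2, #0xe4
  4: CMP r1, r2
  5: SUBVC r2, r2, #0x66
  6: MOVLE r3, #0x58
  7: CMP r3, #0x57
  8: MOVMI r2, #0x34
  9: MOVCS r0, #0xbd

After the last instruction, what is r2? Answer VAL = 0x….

VAL = 0xa0

[0] flags=0010 → (cmp)
[1] flags=0010 GE?T → r2=0x06
[2] flags=0010 LE?F → skip
[3] flags=0010 EQ?F → skip
[4] flags=1010 → (cmp)
[5] flags=1010 VC?T → r2=0xa0
[6] flags=1010 LE?T → r3=0x58
[7] flags=0010 → (cmp)
[8] flags=0010 MI?F → skip
[9] flags=0010 CS?T → r0=0xbd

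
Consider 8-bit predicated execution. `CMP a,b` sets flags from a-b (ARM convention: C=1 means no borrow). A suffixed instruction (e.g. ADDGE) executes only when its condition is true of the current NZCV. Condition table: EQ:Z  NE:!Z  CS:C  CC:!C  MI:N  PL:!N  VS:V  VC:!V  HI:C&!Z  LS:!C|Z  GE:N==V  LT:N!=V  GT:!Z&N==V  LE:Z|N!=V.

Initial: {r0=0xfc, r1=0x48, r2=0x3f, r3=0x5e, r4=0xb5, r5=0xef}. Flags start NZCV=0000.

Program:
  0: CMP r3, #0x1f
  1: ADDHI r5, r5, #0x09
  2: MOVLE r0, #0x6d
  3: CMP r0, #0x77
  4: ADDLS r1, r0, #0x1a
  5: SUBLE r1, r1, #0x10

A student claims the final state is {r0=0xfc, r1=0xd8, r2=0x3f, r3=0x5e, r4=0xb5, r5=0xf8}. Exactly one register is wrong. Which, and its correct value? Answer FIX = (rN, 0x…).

FIX = (r1, 0x38)

[0] flags=0010 → (cmp)
[1] flags=0010 HI?T → r5=0xf8
[2] flags=0010 LE?F → skip
[3] flags=1010 → (cmp)
[4] flags=1010 LS?F → skip
[5] flags=1010 LE?T → r1=0x38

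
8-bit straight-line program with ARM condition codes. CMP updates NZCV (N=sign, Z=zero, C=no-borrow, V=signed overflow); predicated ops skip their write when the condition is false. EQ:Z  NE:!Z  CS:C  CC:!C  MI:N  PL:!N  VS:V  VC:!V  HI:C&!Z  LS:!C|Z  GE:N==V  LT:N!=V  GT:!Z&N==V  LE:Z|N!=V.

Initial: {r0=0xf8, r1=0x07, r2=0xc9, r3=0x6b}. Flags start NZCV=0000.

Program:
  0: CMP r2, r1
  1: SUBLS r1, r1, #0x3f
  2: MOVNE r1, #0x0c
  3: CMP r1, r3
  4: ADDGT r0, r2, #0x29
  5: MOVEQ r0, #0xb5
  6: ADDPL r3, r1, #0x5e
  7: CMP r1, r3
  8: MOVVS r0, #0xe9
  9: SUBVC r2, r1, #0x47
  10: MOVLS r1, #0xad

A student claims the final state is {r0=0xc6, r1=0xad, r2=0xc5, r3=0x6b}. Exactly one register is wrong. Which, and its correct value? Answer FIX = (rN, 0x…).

FIX = (r0, 0xf8)

[0] flags=1010 → (cmp)
[1] flags=1010 LS?F → skip
[2] flags=1010 NE?T → r1=0x0c
[3] flags=1000 → (cmp)
[4] flags=1000 GT?F → skip
[5] flags=1000 EQ?F → skip
[6] flags=1000 PL?F → skip
[7] flags=1000 → (cmp)
[8] flags=1000 VS?F → skip
[9] flags=1000 VC?T → r2=0xc5
[10] flags=1000 LS?T → r1=0xad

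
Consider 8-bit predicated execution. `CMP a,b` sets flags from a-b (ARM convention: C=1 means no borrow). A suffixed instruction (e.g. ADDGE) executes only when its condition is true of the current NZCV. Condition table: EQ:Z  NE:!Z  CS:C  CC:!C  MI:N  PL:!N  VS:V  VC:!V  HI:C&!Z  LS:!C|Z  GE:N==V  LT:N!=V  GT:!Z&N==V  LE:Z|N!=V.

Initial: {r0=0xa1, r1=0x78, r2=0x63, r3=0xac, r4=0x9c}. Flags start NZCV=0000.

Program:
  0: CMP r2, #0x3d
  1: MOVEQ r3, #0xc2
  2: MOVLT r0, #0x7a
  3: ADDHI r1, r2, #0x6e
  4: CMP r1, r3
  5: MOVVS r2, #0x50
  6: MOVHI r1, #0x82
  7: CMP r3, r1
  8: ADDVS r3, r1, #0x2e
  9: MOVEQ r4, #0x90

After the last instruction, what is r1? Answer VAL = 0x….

VAL = 0x82

[0] flags=0010 → (cmp)
[1] flags=0010 EQ?F → skip
[2] flags=0010 LT?F → skip
[3] flags=0010 HI?T → r1=0xd1
[4] flags=0010 → (cmp)
[5] flags=0010 VS?F → skip
[6] flags=0010 HI?T → r1=0x82
[7] flags=0010 → (cmp)
[8] flags=0010 VS?F → skip
[9] flags=0010 EQ?F → skip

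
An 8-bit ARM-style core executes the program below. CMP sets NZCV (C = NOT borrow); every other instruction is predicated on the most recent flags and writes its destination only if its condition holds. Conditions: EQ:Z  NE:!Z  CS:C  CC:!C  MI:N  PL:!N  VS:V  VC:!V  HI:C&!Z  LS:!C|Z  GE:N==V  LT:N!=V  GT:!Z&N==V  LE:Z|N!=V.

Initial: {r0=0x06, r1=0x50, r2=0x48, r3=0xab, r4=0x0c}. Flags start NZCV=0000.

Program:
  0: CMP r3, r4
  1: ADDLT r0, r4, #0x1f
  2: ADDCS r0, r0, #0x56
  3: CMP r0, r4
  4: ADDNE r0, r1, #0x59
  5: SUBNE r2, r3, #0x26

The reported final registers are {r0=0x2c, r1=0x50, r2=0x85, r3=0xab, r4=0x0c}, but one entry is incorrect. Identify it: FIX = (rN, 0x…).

FIX = (r0, 0xa9)

[0] flags=1010 → (cmp)
[1] flags=1010 LT?T → r0=0x2b
[2] flags=1010 CS?T → r0=0x81
[3] flags=0011 → (cmp)
[4] flags=0011 NE?T → r0=0xa9
[5] flags=0011 NE?T → r2=0x85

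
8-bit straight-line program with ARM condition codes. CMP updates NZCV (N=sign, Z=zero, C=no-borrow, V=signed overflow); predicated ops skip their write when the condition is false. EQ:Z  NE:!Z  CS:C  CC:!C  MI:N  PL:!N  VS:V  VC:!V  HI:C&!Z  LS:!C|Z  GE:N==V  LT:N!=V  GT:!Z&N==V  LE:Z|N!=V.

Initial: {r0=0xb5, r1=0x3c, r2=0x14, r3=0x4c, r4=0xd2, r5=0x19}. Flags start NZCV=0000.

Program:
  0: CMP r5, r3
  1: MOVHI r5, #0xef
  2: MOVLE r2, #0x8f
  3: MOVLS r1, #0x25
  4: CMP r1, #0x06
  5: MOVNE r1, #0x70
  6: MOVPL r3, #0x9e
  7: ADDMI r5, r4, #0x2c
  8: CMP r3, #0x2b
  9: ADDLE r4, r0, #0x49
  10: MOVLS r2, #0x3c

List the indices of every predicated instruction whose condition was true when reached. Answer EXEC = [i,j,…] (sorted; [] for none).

[0] flags=1000 → (cmp)
[1] flags=1000 HI?F → skip
[2] flags=1000 LE?T → r2=0x8f
[3] flags=1000 LS?T → r1=0x25
[4] flags=0010 → (cmp)
[5] flags=0010 NE?T → r1=0x70
[6] flags=0010 PL?T → r3=0x9e
[7] flags=0010 MI?F → skip
[8] flags=0011 → (cmp)
[9] flags=0011 LE?T → r4=0xfe
[10] flags=0011 LS?F → skip

EXEC = [2,3,5,6,9]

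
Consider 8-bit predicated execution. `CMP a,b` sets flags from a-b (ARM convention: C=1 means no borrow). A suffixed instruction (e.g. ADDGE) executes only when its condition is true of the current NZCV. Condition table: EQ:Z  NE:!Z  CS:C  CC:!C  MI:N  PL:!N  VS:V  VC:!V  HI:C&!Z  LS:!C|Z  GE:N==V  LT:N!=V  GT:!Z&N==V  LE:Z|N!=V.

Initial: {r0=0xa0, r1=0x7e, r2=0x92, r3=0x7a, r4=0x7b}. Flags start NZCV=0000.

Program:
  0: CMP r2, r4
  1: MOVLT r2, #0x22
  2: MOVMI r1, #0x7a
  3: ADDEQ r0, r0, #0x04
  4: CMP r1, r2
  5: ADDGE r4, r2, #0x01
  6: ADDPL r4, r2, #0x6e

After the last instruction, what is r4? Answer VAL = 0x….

VAL = 0x90

0: ✓ CMP  NZCV=0011
1: ✓ MOVLT  r2←0x22
2: · MOVMI
3: · ADDEQ
4: ✓ CMP  NZCV=0010
5: ✓ ADDGE  r4←0x23
6: ✓ ADDPL  r4←0x90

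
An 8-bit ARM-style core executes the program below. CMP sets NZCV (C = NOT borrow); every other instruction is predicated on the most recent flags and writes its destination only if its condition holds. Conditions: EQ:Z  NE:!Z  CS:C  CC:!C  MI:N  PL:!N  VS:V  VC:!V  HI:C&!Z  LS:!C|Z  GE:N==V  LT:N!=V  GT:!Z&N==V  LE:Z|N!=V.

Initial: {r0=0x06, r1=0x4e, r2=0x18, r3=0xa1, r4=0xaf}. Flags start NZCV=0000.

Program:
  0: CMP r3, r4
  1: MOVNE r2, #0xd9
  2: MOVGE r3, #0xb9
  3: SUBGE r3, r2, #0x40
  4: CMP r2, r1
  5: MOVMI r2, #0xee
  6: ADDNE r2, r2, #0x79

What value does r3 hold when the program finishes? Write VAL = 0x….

VAL = 0xa1

[0] flags=1000 → (cmp)
[1] flags=1000 NE?T → r2=0xd9
[2] flags=1000 GE?F → skip
[3] flags=1000 GE?F → skip
[4] flags=1010 → (cmp)
[5] flags=1010 MI?T → r2=0xee
[6] flags=1010 NE?T → r2=0x67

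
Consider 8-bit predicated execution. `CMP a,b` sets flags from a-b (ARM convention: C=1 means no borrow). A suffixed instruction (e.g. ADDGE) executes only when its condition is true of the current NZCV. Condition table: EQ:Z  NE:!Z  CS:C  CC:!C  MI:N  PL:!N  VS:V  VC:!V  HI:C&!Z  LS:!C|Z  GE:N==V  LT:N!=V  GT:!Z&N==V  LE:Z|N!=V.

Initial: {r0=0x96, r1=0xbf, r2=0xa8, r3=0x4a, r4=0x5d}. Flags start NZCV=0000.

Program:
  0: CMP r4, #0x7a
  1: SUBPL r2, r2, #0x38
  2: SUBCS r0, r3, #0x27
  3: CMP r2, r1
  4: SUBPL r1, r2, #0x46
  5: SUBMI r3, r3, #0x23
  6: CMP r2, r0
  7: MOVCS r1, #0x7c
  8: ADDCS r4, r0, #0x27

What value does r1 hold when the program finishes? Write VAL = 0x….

[0] flags=1000 → (cmp)
[1] flags=1000 PL?F → skip
[2] flags=1000 CS?F → skip
[3] flags=1000 → (cmp)
[4] flags=1000 PL?F → skip
[5] flags=1000 MI?T → r3=0x27
[6] flags=0010 → (cmp)
[7] flags=0010 CS?T → r1=0x7c
[8] flags=0010 CS?T → r4=0xbd

VAL = 0x7c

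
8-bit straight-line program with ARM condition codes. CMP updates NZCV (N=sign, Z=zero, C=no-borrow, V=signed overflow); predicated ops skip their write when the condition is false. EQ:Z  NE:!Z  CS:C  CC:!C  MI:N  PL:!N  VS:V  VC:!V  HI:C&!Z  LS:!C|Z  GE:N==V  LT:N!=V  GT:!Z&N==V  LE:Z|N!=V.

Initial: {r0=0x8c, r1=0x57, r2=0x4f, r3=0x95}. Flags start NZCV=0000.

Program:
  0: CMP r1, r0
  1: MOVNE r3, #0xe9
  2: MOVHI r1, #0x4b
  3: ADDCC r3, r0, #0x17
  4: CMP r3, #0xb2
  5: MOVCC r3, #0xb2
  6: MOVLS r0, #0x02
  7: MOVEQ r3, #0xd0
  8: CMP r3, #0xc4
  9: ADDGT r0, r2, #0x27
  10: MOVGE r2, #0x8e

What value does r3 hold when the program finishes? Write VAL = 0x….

[0] flags=1001 → (cmp)
[1] flags=1001 NE?T → r3=0xe9
[2] flags=1001 HI?F → skip
[3] flags=1001 CC?T → r3=0xa3
[4] flags=1000 → (cmp)
[5] flags=1000 CC?T → r3=0xb2
[6] flags=1000 LS?T → r0=0x02
[7] flags=1000 EQ?F → skip
[8] flags=1000 → (cmp)
[9] flags=1000 GT?F → skip
[10] flags=1000 GE?F → skip

VAL = 0xb2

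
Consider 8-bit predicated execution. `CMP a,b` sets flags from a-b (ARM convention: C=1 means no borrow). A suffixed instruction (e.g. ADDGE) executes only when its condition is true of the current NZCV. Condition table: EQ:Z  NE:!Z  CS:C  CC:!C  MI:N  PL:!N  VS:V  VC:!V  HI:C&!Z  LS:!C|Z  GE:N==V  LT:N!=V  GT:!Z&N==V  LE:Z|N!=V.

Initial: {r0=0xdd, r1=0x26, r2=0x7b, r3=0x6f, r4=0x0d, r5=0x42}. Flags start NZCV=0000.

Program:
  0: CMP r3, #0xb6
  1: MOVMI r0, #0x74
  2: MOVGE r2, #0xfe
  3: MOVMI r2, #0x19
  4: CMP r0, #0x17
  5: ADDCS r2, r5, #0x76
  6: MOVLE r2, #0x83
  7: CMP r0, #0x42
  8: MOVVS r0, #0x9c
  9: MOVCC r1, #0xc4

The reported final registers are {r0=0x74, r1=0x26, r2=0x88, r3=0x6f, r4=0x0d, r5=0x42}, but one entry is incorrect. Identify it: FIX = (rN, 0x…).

0: ✓ CMP  NZCV=1001
1: ✓ MOVMI  r0←0x74
2: ✓ MOVGE  r2←0xfe
3: ✓ MOVMI  r2←0x19
4: ✓ CMP  NZCV=0010
5: ✓ ADDCS  r2←0xb8
6: · MOVLE
7: ✓ CMP  NZCV=0010
8: · MOVVS
9: · MOVCC

FIX = (r2, 0xb8)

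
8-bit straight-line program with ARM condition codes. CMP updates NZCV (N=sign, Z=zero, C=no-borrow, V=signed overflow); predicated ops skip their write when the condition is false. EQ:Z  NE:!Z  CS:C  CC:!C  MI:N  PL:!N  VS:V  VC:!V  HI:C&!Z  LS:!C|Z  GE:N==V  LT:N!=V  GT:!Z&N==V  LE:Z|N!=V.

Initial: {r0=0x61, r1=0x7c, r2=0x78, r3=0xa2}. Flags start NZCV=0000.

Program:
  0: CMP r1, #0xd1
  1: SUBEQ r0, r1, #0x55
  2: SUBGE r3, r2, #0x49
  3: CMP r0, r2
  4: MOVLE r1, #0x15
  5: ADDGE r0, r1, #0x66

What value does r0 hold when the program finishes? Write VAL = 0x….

VAL = 0x61

[0] flags=1001 → (cmp)
[1] flags=1001 EQ?F → skip
[2] flags=1001 GE?T → r3=0x2f
[3] flags=1000 → (cmp)
[4] flags=1000 LE?T → r1=0x15
[5] flags=1000 GE?F → skip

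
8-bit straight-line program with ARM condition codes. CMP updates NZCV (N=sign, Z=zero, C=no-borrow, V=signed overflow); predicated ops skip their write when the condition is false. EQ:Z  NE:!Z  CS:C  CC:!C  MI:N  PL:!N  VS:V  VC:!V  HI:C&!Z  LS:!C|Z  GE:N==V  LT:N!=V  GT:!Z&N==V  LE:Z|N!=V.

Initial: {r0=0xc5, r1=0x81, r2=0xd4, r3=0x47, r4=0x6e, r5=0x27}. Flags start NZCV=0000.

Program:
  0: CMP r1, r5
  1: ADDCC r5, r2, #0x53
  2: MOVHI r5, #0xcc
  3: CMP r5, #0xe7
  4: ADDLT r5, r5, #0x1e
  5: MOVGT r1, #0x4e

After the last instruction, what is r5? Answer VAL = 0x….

[0] flags=0011 → (cmp)
[1] flags=0011 CC?F → skip
[2] flags=0011 HI?T → r5=0xcc
[3] flags=1000 → (cmp)
[4] flags=1000 LT?T → r5=0xea
[5] flags=1000 GT?F → skip

VAL = 0xea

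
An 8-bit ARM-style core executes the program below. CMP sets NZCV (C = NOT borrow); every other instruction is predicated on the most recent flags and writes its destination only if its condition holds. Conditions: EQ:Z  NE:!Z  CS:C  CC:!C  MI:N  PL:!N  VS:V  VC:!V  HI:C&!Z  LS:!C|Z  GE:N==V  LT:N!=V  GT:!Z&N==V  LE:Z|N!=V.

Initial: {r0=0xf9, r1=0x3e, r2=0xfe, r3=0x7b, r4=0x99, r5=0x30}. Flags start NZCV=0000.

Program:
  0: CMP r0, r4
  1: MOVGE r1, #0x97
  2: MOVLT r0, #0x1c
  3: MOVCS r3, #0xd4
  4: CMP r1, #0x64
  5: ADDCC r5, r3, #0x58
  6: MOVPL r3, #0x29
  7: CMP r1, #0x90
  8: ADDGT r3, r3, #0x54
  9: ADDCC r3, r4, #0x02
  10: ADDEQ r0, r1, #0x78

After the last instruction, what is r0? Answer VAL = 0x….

VAL = 0xf9

0: ✓ CMP  NZCV=0010
1: ✓ MOVGE  r1←0x97
2: · MOVLT
3: ✓ MOVCS  r3←0xd4
4: ✓ CMP  NZCV=0011
5: · ADDCC
6: ✓ MOVPL  r3←0x29
7: ✓ CMP  NZCV=0010
8: ✓ ADDGT  r3←0x7d
9: · ADDCC
10: · ADDEQ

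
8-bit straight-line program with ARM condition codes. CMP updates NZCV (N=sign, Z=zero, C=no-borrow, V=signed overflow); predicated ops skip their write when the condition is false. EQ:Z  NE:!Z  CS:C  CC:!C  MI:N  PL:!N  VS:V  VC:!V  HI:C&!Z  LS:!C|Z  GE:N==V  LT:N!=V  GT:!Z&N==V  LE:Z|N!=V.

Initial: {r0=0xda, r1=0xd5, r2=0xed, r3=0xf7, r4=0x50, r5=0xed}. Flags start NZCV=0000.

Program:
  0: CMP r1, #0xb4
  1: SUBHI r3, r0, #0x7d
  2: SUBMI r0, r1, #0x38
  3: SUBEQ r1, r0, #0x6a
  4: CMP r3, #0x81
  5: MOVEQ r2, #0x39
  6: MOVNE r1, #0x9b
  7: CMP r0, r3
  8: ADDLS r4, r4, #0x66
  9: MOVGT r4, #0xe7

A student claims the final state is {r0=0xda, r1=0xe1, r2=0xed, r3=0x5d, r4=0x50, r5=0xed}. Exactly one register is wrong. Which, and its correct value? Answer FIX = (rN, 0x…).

FIX = (r1, 0x9b)

0: ✓ CMP  NZCV=0010
1: ✓ SUBHI  r3←0x5d
2: · SUBMI
3: · SUBEQ
4: ✓ CMP  NZCV=1001
5: · MOVEQ
6: ✓ MOVNE  r1←0x9b
7: ✓ CMP  NZCV=0011
8: · ADDLS
9: · MOVGT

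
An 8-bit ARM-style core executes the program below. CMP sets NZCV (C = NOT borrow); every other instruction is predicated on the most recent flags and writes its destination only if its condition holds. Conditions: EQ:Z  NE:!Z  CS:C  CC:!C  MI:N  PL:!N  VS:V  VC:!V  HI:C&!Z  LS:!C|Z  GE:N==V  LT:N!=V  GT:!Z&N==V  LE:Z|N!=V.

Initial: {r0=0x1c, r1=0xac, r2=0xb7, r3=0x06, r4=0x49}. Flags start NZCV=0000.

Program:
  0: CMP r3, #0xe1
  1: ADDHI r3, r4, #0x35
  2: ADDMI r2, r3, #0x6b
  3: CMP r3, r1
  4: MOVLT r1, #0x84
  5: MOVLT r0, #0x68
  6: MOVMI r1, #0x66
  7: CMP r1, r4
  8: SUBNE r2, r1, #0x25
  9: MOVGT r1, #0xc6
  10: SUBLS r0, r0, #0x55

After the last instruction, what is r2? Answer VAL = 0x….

VAL = 0x87

0: ✓ CMP  NZCV=0000
1: · ADDHI
2: · ADDMI
3: ✓ CMP  NZCV=0000
4: · MOVLT
5: · MOVLT
6: · MOVMI
7: ✓ CMP  NZCV=0011
8: ✓ SUBNE  r2←0x87
9: · MOVGT
10: · SUBLS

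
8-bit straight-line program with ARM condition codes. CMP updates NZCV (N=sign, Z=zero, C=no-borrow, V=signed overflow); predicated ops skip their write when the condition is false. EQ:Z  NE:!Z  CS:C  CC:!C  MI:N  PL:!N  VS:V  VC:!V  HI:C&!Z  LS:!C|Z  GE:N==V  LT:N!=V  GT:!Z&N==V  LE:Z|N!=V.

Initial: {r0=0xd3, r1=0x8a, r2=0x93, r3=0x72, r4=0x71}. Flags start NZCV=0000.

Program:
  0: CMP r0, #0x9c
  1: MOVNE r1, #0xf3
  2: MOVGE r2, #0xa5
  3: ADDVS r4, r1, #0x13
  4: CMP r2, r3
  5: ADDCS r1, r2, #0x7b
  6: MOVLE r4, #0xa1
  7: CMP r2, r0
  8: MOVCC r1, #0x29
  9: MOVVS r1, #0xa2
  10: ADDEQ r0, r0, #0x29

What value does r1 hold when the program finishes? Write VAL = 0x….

VAL = 0x29

[0] flags=0010 → (cmp)
[1] flags=0010 NE?T → r1=0xf3
[2] flags=0010 GE?T → r2=0xa5
[3] flags=0010 VS?F → skip
[4] flags=0011 → (cmp)
[5] flags=0011 CS?T → r1=0x20
[6] flags=0011 LE?T → r4=0xa1
[7] flags=1000 → (cmp)
[8] flags=1000 CC?T → r1=0x29
[9] flags=1000 VS?F → skip
[10] flags=1000 EQ?F → skip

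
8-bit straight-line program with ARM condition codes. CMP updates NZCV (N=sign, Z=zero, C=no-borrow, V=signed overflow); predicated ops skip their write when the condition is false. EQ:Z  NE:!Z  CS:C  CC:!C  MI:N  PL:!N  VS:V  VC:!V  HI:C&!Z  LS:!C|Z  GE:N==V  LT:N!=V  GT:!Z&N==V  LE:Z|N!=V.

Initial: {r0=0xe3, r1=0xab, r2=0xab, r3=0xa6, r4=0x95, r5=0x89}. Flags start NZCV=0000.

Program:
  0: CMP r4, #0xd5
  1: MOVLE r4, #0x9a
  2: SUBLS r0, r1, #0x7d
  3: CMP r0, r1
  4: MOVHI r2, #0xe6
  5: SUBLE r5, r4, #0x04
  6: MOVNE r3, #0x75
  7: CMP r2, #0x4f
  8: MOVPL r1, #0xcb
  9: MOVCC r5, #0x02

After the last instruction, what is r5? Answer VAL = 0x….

VAL = 0x89

0: ✓ CMP  NZCV=1000
1: ✓ MOVLE  r4←0x9a
2: ✓ SUBLS  r0←0x2e
3: ✓ CMP  NZCV=1001
4: · MOVHI
5: · SUBLE
6: ✓ MOVNE  r3←0x75
7: ✓ CMP  NZCV=0011
8: ✓ MOVPL  r1←0xcb
9: · MOVCC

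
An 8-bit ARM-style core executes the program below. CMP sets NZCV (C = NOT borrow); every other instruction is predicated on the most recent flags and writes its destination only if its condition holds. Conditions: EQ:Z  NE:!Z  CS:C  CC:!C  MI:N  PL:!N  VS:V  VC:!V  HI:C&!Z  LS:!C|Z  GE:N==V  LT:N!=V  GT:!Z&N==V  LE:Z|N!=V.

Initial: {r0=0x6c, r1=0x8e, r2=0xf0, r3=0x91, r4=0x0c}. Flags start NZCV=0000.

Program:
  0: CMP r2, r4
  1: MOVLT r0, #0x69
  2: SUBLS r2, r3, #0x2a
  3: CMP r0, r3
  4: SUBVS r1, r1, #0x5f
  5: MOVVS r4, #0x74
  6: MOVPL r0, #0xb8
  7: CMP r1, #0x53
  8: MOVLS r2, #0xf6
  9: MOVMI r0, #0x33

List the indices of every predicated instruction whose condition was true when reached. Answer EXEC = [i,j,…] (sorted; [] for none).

[0] flags=1010 → (cmp)
[1] flags=1010 LT?T → r0=0x69
[2] flags=1010 LS?F → skip
[3] flags=1001 → (cmp)
[4] flags=1001 VS?T → r1=0x2f
[5] flags=1001 VS?T → r4=0x74
[6] flags=1001 PL?F → skip
[7] flags=1000 → (cmp)
[8] flags=1000 LS?T → r2=0xf6
[9] flags=1000 MI?T → r0=0x33

EXEC = [1,4,5,8,9]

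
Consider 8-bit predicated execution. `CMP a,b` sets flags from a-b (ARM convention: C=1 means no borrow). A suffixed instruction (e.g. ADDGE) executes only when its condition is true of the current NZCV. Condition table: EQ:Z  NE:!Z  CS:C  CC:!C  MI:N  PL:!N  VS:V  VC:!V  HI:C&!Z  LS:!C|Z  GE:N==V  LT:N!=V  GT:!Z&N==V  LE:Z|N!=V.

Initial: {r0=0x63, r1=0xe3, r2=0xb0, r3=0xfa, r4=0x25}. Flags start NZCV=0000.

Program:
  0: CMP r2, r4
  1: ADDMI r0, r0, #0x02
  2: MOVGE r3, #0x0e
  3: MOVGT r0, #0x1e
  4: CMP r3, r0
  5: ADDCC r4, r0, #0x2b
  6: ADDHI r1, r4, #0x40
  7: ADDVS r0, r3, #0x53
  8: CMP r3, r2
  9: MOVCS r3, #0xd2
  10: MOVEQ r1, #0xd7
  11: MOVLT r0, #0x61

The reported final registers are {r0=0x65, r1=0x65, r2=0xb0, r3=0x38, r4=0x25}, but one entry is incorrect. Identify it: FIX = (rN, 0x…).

FIX = (r3, 0xd2)

[0] flags=1010 → (cmp)
[1] flags=1010 MI?T → r0=0x65
[2] flags=1010 GE?F → skip
[3] flags=1010 GT?F → skip
[4] flags=1010 → (cmp)
[5] flags=1010 CC?F → skip
[6] flags=1010 HI?T → r1=0x65
[7] flags=1010 VS?F → skip
[8] flags=0010 → (cmp)
[9] flags=0010 CS?T → r3=0xd2
[10] flags=0010 EQ?F → skip
[11] flags=0010 LT?F → skip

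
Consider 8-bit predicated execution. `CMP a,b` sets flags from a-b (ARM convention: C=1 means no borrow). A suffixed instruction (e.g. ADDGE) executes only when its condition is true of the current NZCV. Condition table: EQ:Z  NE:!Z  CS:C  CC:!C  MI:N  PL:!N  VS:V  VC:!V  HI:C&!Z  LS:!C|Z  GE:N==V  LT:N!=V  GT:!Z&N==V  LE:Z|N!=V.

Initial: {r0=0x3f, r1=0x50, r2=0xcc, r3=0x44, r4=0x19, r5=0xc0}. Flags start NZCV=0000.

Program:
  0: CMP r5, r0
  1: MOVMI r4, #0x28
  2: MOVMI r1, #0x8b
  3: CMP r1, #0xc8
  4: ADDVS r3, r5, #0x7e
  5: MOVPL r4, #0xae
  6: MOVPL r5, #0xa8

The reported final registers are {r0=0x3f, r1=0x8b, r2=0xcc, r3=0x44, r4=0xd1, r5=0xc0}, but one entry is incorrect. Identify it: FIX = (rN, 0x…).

[0] flags=1010 → (cmp)
[1] flags=1010 MI?T → r4=0x28
[2] flags=1010 MI?T → r1=0x8b
[3] flags=1000 → (cmp)
[4] flags=1000 VS?F → skip
[5] flags=1000 PL?F → skip
[6] flags=1000 PL?F → skip

FIX = (r4, 0x28)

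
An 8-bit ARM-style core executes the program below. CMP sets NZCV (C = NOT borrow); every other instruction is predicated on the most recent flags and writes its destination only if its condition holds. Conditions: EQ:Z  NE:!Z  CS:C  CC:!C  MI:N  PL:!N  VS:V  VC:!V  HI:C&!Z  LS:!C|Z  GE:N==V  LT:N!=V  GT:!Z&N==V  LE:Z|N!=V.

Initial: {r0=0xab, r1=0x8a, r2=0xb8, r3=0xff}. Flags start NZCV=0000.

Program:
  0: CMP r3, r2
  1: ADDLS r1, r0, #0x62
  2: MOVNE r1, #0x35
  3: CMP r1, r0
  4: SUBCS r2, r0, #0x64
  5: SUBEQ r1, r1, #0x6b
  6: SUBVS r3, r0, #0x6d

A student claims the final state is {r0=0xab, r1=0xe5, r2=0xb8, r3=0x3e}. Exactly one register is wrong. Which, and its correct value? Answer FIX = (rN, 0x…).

0: ✓ CMP  NZCV=0010
1: · ADDLS
2: ✓ MOVNE  r1←0x35
3: ✓ CMP  NZCV=1001
4: · SUBCS
5: · SUBEQ
6: ✓ SUBVS  r3←0x3e

FIX = (r1, 0x35)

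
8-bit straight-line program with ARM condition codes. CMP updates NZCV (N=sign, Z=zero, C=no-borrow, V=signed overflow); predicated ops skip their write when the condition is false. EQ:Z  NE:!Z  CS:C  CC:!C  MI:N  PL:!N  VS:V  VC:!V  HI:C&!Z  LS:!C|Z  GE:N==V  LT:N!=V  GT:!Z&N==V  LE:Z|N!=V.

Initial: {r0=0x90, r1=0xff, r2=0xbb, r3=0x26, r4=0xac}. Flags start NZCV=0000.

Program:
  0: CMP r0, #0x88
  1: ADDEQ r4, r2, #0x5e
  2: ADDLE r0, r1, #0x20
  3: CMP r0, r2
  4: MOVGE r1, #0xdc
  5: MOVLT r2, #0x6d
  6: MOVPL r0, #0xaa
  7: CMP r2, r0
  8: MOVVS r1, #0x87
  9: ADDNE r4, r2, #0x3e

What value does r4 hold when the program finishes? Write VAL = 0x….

VAL = 0xab

0: ✓ CMP  NZCV=0010
1: · ADDEQ
2: · ADDLE
3: ✓ CMP  NZCV=1000
4: · MOVGE
5: ✓ MOVLT  r2←0x6d
6: · MOVPL
7: ✓ CMP  NZCV=1001
8: ✓ MOVVS  r1←0x87
9: ✓ ADDNE  r4←0xab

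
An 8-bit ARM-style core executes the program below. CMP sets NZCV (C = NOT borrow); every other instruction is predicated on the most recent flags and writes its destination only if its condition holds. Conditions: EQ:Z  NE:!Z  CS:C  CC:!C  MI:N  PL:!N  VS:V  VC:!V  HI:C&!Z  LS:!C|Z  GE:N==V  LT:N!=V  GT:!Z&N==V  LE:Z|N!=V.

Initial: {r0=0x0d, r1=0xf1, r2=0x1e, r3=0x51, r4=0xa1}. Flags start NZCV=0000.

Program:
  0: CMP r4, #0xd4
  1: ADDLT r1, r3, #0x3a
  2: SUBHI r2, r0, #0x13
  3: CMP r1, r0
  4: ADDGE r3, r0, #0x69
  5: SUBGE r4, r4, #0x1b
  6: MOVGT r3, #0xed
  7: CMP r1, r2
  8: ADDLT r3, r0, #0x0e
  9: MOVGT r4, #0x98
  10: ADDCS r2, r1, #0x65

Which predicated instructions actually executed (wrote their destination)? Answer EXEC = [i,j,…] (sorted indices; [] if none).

[0] flags=1000 → (cmp)
[1] flags=1000 LT?T → r1=0x8b
[2] flags=1000 HI?F → skip
[3] flags=0011 → (cmp)
[4] flags=0011 GE?F → skip
[5] flags=0011 GE?F → skip
[6] flags=0011 GT?F → skip
[7] flags=0011 → (cmp)
[8] flags=0011 LT?T → r3=0x1b
[9] flags=0011 GT?F → skip
[10] flags=0011 CS?T → r2=0xf0

EXEC = [1,8,10]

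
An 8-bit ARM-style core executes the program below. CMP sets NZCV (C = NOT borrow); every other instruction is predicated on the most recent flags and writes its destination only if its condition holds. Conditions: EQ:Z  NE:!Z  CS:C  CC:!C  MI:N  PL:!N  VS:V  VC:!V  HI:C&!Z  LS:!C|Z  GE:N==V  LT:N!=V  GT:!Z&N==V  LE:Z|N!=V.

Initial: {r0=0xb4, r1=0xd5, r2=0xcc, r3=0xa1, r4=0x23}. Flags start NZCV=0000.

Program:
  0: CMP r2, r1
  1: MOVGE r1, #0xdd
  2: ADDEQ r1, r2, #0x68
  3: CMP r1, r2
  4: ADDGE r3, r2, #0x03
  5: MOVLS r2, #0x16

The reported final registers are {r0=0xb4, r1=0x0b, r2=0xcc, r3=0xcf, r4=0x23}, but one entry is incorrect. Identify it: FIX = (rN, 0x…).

FIX = (r1, 0xd5)

[0] flags=1000 → (cmp)
[1] flags=1000 GE?F → skip
[2] flags=1000 EQ?F → skip
[3] flags=0010 → (cmp)
[4] flags=0010 GE?T → r3=0xcf
[5] flags=0010 LS?F → skip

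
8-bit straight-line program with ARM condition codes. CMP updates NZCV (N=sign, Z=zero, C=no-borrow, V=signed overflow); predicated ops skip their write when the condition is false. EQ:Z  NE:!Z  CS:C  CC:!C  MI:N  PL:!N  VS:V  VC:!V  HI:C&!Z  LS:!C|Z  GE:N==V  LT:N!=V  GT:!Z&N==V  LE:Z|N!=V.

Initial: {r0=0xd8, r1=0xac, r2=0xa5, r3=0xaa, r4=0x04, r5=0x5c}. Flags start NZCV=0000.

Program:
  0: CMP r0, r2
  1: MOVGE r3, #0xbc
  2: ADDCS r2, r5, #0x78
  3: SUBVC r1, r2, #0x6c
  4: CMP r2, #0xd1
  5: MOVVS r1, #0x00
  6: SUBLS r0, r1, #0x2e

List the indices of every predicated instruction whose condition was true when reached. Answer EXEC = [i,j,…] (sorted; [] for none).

0: ✓ CMP  NZCV=0010
1: ✓ MOVGE  r3←0xbc
2: ✓ ADDCS  r2←0xd4
3: ✓ SUBVC  r1←0x68
4: ✓ CMP  NZCV=0010
5: · MOVVS
6: · SUBLS

EXEC = [1,2,3]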